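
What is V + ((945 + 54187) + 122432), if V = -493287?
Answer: -315723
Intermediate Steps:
V + ((945 + 54187) + 122432) = -493287 + ((945 + 54187) + 122432) = -493287 + (55132 + 122432) = -493287 + 177564 = -315723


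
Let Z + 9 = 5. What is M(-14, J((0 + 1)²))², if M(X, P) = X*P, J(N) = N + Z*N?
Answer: 1764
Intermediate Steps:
Z = -4 (Z = -9 + 5 = -4)
J(N) = -3*N (J(N) = N - 4*N = -3*N)
M(X, P) = P*X
M(-14, J((0 + 1)²))² = (-3*(0 + 1)²*(-14))² = (-3*1²*(-14))² = (-3*1*(-14))² = (-3*(-14))² = 42² = 1764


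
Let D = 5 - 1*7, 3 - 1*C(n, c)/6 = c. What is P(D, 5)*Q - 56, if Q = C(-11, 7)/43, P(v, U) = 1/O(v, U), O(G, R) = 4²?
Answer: -4819/86 ≈ -56.035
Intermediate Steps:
O(G, R) = 16
C(n, c) = 18 - 6*c
D = -2 (D = 5 - 7 = -2)
P(v, U) = 1/16
Q = -24/43 (Q = (18 - 6*7)/43 = (18 - 42)*(1/43) = -24*1/43 = -24/43 ≈ -0.55814)
P(D, 5)*Q - 56 = (1/16)*(-24/43) - 56 = -3/86 - 56 = -4819/86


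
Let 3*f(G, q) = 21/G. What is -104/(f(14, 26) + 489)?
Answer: -208/979 ≈ -0.21246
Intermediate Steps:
f(G, q) = 7/G (f(G, q) = (21/G)/3 = 7/G)
-104/(f(14, 26) + 489) = -104/(7/14 + 489) = -104/(7*(1/14) + 489) = -104/(½ + 489) = -104/(979/2) = (2/979)*(-104) = -208/979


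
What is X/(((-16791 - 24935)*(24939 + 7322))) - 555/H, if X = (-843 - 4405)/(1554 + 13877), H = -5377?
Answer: 5764234476716063/55845565235021341 ≈ 0.10322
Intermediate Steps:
X = -5248/15431 ≈ -0.34009
X/(((-16791 - 24935)*(24939 + 7322))) - 555/H = -5248*1/((-16791 - 24935)*(24939 + 7322))/15431 - 555/(-5377) = -5248/(15431*((-41726*32261))) - 555*(-1/5377) = -5248/15431/(-1346122486) + 555/5377 = -5248/15431*(-1/1346122486) + 555/5377 = 2624/10386008040733 + 555/5377 = 5764234476716063/55845565235021341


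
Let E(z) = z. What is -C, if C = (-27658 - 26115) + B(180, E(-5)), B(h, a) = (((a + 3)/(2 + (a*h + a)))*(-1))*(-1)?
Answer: 48557017/903 ≈ 53773.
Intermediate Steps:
B(h, a) = (3 + a)/(2 + a + a*h) (B(h, a) = (((3 + a)/(2 + (a + a*h)))*(-1))*(-1) = (((3 + a)/(2 + a + a*h))*(-1))*(-1) = -(3 + a)/(2 + a + a*h)*(-1) = (3 + a)/(2 + a + a*h))
C = -48557017/903 (C = (-27658 - 26115) + (3 - 5)/(2 - 5 - 5*180) = -53773 - 2/(2 - 5 - 900) = -53773 - 2/(-903) = -53773 - 1/903*(-2) = -53773 + 2/903 = -48557017/903 ≈ -53773.)
-C = -1*(-48557017/903) = 48557017/903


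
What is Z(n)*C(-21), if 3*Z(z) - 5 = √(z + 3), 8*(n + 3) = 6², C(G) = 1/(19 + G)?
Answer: -⅚ - √2/4 ≈ -1.1869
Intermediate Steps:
n = 3/2 (n = -3 + (⅛)*6² = -3 + (⅛)*36 = -3 + 9/2 = 3/2 ≈ 1.5000)
Z(z) = 5/3 + √(3 + z)/3 (Z(z) = 5/3 + √(z + 3)/3 = 5/3 + √(3 + z)/3)
Z(n)*C(-21) = (5/3 + √(3 + 3/2)/3)/(19 - 21) = (5/3 + √(9/2)/3)/(-2) = (5/3 + (3*√2/2)/3)*(-½) = (5/3 + √2/2)*(-½) = -⅚ - √2/4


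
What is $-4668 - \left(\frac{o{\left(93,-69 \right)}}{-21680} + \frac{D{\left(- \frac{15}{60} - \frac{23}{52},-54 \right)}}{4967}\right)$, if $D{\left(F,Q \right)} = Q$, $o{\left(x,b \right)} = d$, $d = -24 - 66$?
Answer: $- \frac{50267080239}{10768456} \approx -4668.0$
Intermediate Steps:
$d = -90$
$o{\left(x,b \right)} = -90$
$-4668 - \left(\frac{o{\left(93,-69 \right)}}{-21680} + \frac{D{\left(- \frac{15}{60} - \frac{23}{52},-54 \right)}}{4967}\right) = -4668 - \left(- \frac{90}{-21680} - \frac{54}{4967}\right) = -4668 - \left(\left(-90\right) \left(- \frac{1}{21680}\right) - \frac{54}{4967}\right) = -4668 - \left(\frac{9}{2168} - \frac{54}{4967}\right) = -4668 - - \frac{72369}{10768456} = -4668 + \frac{72369}{10768456} = - \frac{50267080239}{10768456}$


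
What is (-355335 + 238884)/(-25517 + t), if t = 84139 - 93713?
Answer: 12939/3899 ≈ 3.3185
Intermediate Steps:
t = -9574
(-355335 + 238884)/(-25517 + t) = (-355335 + 238884)/(-25517 - 9574) = -116451/(-35091) = -116451*(-1/35091) = 12939/3899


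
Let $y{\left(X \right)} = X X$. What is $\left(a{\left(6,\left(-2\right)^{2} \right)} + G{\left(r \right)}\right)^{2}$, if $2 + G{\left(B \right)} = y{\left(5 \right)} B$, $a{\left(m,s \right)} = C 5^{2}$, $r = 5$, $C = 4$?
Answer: $49729$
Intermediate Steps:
$y{\left(X \right)} = X^{2}$
$a{\left(m,s \right)} = 100$ ($a{\left(m,s \right)} = 4 \cdot 5^{2} = 4 \cdot 25 = 100$)
$G{\left(B \right)} = -2 + 25 B$ ($G{\left(B \right)} = -2 + 5^{2} B = -2 + 25 B$)
$\left(a{\left(6,\left(-2\right)^{2} \right)} + G{\left(r \right)}\right)^{2} = \left(100 + \left(-2 + 25 \cdot 5\right)\right)^{2} = \left(100 + \left(-2 + 125\right)\right)^{2} = \left(100 + 123\right)^{2} = 223^{2} = 49729$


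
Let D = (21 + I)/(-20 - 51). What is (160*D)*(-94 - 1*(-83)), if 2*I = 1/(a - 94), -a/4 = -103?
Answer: 5877080/11289 ≈ 520.60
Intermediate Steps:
a = 412 (a = -4*(-103) = 412)
I = 1/636 (I = 1/(2*(412 - 94)) = (½)/318 = (½)*(1/318) = 1/636 ≈ 0.0015723)
D = -13357/45156 (D = (21 + 1/636)/(-20 - 51) = (13357/636)/(-71) = (13357/636)*(-1/71) = -13357/45156 ≈ -0.29580)
(160*D)*(-94 - 1*(-83)) = (160*(-13357/45156))*(-94 - 1*(-83)) = -534280*(-94 + 83)/11289 = -534280/11289*(-11) = 5877080/11289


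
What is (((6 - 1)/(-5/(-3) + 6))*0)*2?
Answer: 0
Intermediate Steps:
(((6 - 1)/(-5/(-3) + 6))*0)*2 = ((5/(-5*(-1/3) + 6))*0)*2 = ((5/(5/3 + 6))*0)*2 = ((5/(23/3))*0)*2 = ((5*(3/23))*0)*2 = ((15/23)*0)*2 = 0*2 = 0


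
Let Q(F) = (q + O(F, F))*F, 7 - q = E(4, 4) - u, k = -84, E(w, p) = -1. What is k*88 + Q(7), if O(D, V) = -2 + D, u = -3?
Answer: -7322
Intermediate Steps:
q = 5 (q = 7 - (-1 - 1*(-3)) = 7 - (-1 + 3) = 7 - 1*2 = 7 - 2 = 5)
Q(F) = F*(3 + F) (Q(F) = (5 + (-2 + F))*F = (3 + F)*F = F*(3 + F))
k*88 + Q(7) = -84*88 + 7*(3 + 7) = -7392 + 7*10 = -7392 + 70 = -7322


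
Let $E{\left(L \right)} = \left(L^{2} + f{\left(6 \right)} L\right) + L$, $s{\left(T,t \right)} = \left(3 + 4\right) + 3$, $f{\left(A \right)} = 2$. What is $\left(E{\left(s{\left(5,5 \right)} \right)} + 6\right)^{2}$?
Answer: $18496$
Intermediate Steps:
$s{\left(T,t \right)} = 10$ ($s{\left(T,t \right)} = 7 + 3 = 10$)
$E{\left(L \right)} = L^{2} + 3 L$ ($E{\left(L \right)} = \left(L^{2} + 2 L\right) + L = L^{2} + 3 L$)
$\left(E{\left(s{\left(5,5 \right)} \right)} + 6\right)^{2} = \left(10 \left(3 + 10\right) + 6\right)^{2} = \left(10 \cdot 13 + 6\right)^{2} = \left(130 + 6\right)^{2} = 136^{2} = 18496$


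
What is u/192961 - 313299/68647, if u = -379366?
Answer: -86496826141/13246193767 ≈ -6.5299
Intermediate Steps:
u/192961 - 313299/68647 = -379366/192961 - 313299/68647 = -86496826141/13246193767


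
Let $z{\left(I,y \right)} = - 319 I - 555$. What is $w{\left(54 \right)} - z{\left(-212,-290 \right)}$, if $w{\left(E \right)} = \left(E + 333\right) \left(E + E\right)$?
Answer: $-25277$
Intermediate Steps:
$z{\left(I,y \right)} = -555 - 319 I$
$w{\left(E \right)} = 2 E \left(333 + E\right)$ ($w{\left(E \right)} = \left(333 + E\right) 2 E = 2 E \left(333 + E\right)$)
$w{\left(54 \right)} - z{\left(-212,-290 \right)} = 2 \cdot 54 \left(333 + 54\right) - \left(-555 - -67628\right) = 2 \cdot 54 \cdot 387 - \left(-555 + 67628\right) = 41796 - 67073 = -25277$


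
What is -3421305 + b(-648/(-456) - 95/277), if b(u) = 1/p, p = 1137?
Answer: -3890023784/1137 ≈ -3.4213e+6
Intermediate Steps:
b(u) = 1/1137
-3421305 + b(-648/(-456) - 95/277) = -3421305 + 1/1137 = -3890023784/1137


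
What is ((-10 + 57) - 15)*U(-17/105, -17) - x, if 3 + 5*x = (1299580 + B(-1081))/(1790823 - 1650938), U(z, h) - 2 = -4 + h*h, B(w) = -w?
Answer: 6422638194/699425 ≈ 9182.7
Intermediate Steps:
U(z, h) = -2 + h**2 (U(z, h) = 2 + (-4 + h*h) = 2 + (-4 + h**2) = -2 + h**2)
x = 881006/699425 (x = -3/5 + ((1299580 - 1*(-1081))/(1790823 - 1650938))/5 = -3/5 + ((1299580 + 1081)/139885)/5 = -3/5 + (1300661*(1/139885))/5 = -3/5 + (1/5)*(1300661/139885) = -3/5 + 1300661/699425 = 881006/699425 ≈ 1.2596)
((-10 + 57) - 15)*U(-17/105, -17) - x = ((-10 + 57) - 15)*(-2 + (-17)**2) - 1*881006/699425 = (47 - 15)*(-2 + 289) - 881006/699425 = 32*287 - 881006/699425 = 9184 - 881006/699425 = 6422638194/699425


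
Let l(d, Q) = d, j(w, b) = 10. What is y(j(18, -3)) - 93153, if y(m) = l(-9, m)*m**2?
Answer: -94053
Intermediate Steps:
y(m) = -9*m**2
y(j(18, -3)) - 93153 = -9*10**2 - 93153 = -9*100 - 93153 = -900 - 93153 = -94053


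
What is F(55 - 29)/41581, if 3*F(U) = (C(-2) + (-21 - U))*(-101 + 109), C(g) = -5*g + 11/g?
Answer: -340/124743 ≈ -0.0027256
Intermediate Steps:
F(U) = -44 - 8*U/3 (F(U) = (((-5*(-2) + 11/(-2)) + (-21 - U))*(-101 + 109))/3 = (((10 + 11*(-½)) + (-21 - U))*8)/3 = (((10 - 11/2) + (-21 - U))*8)/3 = ((9/2 + (-21 - U))*8)/3 = ((-33/2 - U)*8)/3 = (-132 - 8*U)/3 = -44 - 8*U/3)
F(55 - 29)/41581 = (-44 - 8*(55 - 29)/3)/41581 = (-44 - 8/3*26)*(1/41581) = (-44 - 208/3)*(1/41581) = -340/3*1/41581 = -340/124743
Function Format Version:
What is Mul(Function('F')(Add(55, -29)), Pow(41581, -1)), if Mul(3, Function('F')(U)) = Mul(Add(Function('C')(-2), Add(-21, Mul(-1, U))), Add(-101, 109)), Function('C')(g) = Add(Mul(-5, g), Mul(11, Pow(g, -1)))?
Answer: Rational(-340, 124743) ≈ -0.0027256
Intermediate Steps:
Function('F')(U) = Add(-44, Mul(Rational(-8, 3), U)) (Function('F')(U) = Mul(Rational(1, 3), Mul(Add(Add(Mul(-5, -2), Mul(11, Pow(-2, -1))), Add(-21, Mul(-1, U))), Add(-101, 109))) = Mul(Rational(1, 3), Mul(Add(Add(10, Mul(11, Rational(-1, 2))), Add(-21, Mul(-1, U))), 8)) = Mul(Rational(1, 3), Mul(Add(Add(10, Rational(-11, 2)), Add(-21, Mul(-1, U))), 8)) = Mul(Rational(1, 3), Mul(Add(Rational(9, 2), Add(-21, Mul(-1, U))), 8)) = Mul(Rational(1, 3), Mul(Add(Rational(-33, 2), Mul(-1, U)), 8)) = Mul(Rational(1, 3), Add(-132, Mul(-8, U))) = Add(-44, Mul(Rational(-8, 3), U)))
Mul(Function('F')(Add(55, -29)), Pow(41581, -1)) = Mul(Add(-44, Mul(Rational(-8, 3), Add(55, -29))), Pow(41581, -1)) = Mul(Add(-44, Mul(Rational(-8, 3), 26)), Rational(1, 41581)) = Mul(Add(-44, Rational(-208, 3)), Rational(1, 41581)) = Mul(Rational(-340, 3), Rational(1, 41581)) = Rational(-340, 124743)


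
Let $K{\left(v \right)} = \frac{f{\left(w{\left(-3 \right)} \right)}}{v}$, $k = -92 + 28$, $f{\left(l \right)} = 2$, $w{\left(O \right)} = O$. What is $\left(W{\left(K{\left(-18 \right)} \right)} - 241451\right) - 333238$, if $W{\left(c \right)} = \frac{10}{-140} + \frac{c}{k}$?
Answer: $- \frac{2317146329}{4032} \approx -5.7469 \cdot 10^{5}$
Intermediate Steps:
$k = -64$
$K{\left(v \right)} = \frac{2}{v}$
$W{\left(c \right)} = - \frac{1}{14} - \frac{c}{64}$ ($W{\left(c \right)} = \frac{10}{-140} + \frac{c}{-64} = 10 \left(- \frac{1}{140}\right) + c \left(- \frac{1}{64}\right) = - \frac{1}{14} - \frac{c}{64}$)
$\left(W{\left(K{\left(-18 \right)} \right)} - 241451\right) - 333238 = \left(\left(- \frac{1}{14} - \frac{2 \frac{1}{-18}}{64}\right) - 241451\right) - 333238 = \left(\left(- \frac{1}{14} - \frac{2 \left(- \frac{1}{18}\right)}{64}\right) - 241451\right) - 333238 = \left(\left(- \frac{1}{14} - - \frac{1}{576}\right) - 241451\right) - 333238 = \left(\left(- \frac{1}{14} + \frac{1}{576}\right) - 241451\right) - 333238 = \left(- \frac{281}{4032} - 241451\right) - 333238 = - \frac{973530713}{4032} - 333238 = - \frac{2317146329}{4032}$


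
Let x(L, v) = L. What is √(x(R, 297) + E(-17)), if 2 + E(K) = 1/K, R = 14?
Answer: √3451/17 ≈ 3.4556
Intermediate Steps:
E(K) = -2 + 1/K
√(x(R, 297) + E(-17)) = √(14 + (-2 + 1/(-17))) = √(14 + (-2 - 1/17)) = √(14 - 35/17) = √(203/17) = √3451/17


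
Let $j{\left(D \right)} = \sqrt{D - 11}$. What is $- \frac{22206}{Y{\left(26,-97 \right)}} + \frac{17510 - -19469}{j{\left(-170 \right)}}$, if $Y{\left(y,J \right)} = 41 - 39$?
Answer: $-11103 - \frac{36979 i \sqrt{181}}{181} \approx -11103.0 - 2748.6 i$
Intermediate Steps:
$j{\left(D \right)} = \sqrt{-11 + D}$
$Y{\left(y,J \right)} = 2$
$- \frac{22206}{Y{\left(26,-97 \right)}} + \frac{17510 - -19469}{j{\left(-170 \right)}} = - \frac{22206}{2} + \frac{17510 - -19469}{\sqrt{-11 - 170}} = \left(-22206\right) \frac{1}{2} + \frac{17510 + 19469}{\sqrt{-181}} = -11103 + \frac{36979}{i \sqrt{181}} = -11103 + 36979 \left(- \frac{i \sqrt{181}}{181}\right) = -11103 - \frac{36979 i \sqrt{181}}{181}$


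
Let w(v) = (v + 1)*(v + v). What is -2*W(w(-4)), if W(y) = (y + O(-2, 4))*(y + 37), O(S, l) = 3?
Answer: -3294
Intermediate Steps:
w(v) = 2*v*(1 + v) (w(v) = (1 + v)*(2*v) = 2*v*(1 + v))
W(y) = (3 + y)*(37 + y) (W(y) = (y + 3)*(y + 37) = (3 + y)*(37 + y))
-2*W(w(-4)) = -2*(111 + (2*(-4)*(1 - 4))**2 + 40*(2*(-4)*(1 - 4))) = -2*(111 + (2*(-4)*(-3))**2 + 40*(2*(-4)*(-3))) = -2*(111 + 24**2 + 40*24) = -2*(111 + 576 + 960) = -2*1647 = -3294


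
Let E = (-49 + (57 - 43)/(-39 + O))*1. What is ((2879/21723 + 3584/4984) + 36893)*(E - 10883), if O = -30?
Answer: -53804745314790428/133400943 ≈ -4.0333e+8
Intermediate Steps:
E = -3395/69 (E = (-49 + (57 - 43)/(-39 - 30))*1 = (-49 + 14/(-69))*1 = (-49 + 14*(-1/69))*1 = (-49 - 14/69)*1 = -3395/69*1 = -3395/69 ≈ -49.203)
((2879/21723 + 3584/4984) + 36893)*(E - 10883) = ((2879/21723 + 3584/4984) + 36893)*(-3395/69 - 10883) = ((2879*(1/21723) + 3584*(1/4984)) + 36893)*(-754322/69) = ((2879/21723 + 64/89) + 36893)*(-754322/69) = (1646503/1933347 + 36893)*(-754322/69) = (71328617374/1933347)*(-754322/69) = -53804745314790428/133400943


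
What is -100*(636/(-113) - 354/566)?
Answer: 19998900/31979 ≈ 625.38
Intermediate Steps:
-100*(636/(-113) - 354/566) = -100*(636*(-1/113) - 354*1/566) = -100*(-636/113 - 177/283) = -100*(-199989/31979) = 19998900/31979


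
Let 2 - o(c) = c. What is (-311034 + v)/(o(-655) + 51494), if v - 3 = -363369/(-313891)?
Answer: -97629468252/16369729541 ≈ -5.9640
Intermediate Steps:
o(c) = 2 - c
v = 1305042/313891 (v = 3 - 363369/(-313891) = 3 - 363369*(-1/313891) = 3 + 363369/313891 = 1305042/313891 ≈ 4.1576)
(-311034 + v)/(o(-655) + 51494) = (-311034 + 1305042/313891)/((2 - 1*(-655)) + 51494) = -97629468252/(313891*((2 + 655) + 51494)) = -97629468252/(313891*(657 + 51494)) = -97629468252/313891/52151 = -97629468252/313891*1/52151 = -97629468252/16369729541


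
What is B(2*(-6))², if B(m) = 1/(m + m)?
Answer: 1/576 ≈ 0.0017361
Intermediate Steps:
B(m) = 1/(2*m)
B(2*(-6))² = (1/(2*((2*(-6)))))² = ((½)/(-12))² = ((½)*(-1/12))² = (-1/24)² = 1/576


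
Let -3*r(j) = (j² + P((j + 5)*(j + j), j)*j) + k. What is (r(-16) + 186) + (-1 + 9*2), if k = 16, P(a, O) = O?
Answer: 27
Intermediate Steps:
r(j) = -16/3 - 2*j²/3 (r(j) = -((j² + j*j) + 16)/3 = -((j² + j²) + 16)/3 = -(2*j² + 16)/3 = -(16 + 2*j²)/3 = -16/3 - 2*j²/3)
(r(-16) + 186) + (-1 + 9*2) = ((-16/3 - ⅔*(-16)²) + 186) + (-1 + 9*2) = ((-16/3 - ⅔*256) + 186) + (-1 + 18) = ((-16/3 - 512/3) + 186) + 17 = (-176 + 186) + 17 = 10 + 17 = 27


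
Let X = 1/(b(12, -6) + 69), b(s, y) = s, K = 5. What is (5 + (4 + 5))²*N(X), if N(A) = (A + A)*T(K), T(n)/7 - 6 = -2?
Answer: 10976/81 ≈ 135.51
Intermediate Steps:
T(n) = 28 (T(n) = 42 + 7*(-2) = 42 - 14 = 28)
X = 1/81 (X = 1/(12 + 69) = 1/81 ≈ 0.012346)
N(A) = 56*A (N(A) = (A + A)*28 = (2*A)*28 = 56*A)
(5 + (4 + 5))²*N(X) = (5 + (4 + 5))²*(56*(1/81)) = (5 + 9)²*(56/81) = 14²*(56/81) = 196*(56/81) = 10976/81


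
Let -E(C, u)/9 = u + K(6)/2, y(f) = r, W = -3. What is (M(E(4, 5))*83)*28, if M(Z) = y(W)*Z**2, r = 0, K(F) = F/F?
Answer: 0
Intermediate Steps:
K(F) = 1
y(f) = 0
E(C, u) = -9/2 - 9*u (E(C, u) = -9*(u + 1/2) = -9*(1/2 + u) = -9/2 - 9*u)
M(Z) = 0 (M(Z) = 0*Z**2 = 0)
(M(E(4, 5))*83)*28 = (0*83)*28 = 0*28 = 0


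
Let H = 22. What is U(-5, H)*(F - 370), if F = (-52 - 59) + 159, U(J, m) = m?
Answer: -7084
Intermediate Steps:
F = 48 (F = -111 + 159 = 48)
U(-5, H)*(F - 370) = 22*(48 - 370) = 22*(-322) = -7084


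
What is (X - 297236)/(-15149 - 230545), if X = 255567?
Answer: 41669/245694 ≈ 0.16960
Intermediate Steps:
(X - 297236)/(-15149 - 230545) = (255567 - 297236)/(-15149 - 230545) = -41669/(-245694) = -41669*(-1/245694) = 41669/245694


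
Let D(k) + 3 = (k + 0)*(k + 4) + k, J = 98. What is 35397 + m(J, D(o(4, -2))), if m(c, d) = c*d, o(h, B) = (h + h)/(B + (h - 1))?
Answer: 45295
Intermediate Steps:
o(h, B) = 2*h/(-1 + B + h) (o(h, B) = (2*h)/(B + (-1 + h)) = (2*h)/(-1 + B + h) = 2*h/(-1 + B + h))
D(k) = -3 + k + k*(4 + k) (D(k) = -3 + ((k + 0)*(k + 4) + k) = -3 + (k*(4 + k) + k) = -3 + (k + k*(4 + k)) = -3 + k + k*(4 + k))
35397 + m(J, D(o(4, -2))) = 35397 + 98*(-3 + (2*4/(-1 - 2 + 4))**2 + 5*(2*4/(-1 - 2 + 4))) = 35397 + 98*(-3 + (2*4/1)**2 + 5*(2*4/1)) = 35397 + 98*(-3 + (2*4*1)**2 + 5*(2*4*1)) = 35397 + 98*(-3 + 8**2 + 5*8) = 35397 + 98*(-3 + 64 + 40) = 35397 + 98*101 = 35397 + 9898 = 45295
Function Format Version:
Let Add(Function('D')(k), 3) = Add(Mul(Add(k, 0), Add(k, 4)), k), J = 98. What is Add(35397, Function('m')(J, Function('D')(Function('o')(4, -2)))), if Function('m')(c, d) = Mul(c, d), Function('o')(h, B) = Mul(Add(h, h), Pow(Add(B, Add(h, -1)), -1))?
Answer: 45295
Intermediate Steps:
Function('o')(h, B) = Mul(2, h, Pow(Add(-1, B, h), -1)) (Function('o')(h, B) = Mul(Mul(2, h), Pow(Add(B, Add(-1, h)), -1)) = Mul(Mul(2, h), Pow(Add(-1, B, h), -1)) = Mul(2, h, Pow(Add(-1, B, h), -1)))
Function('D')(k) = Add(-3, k, Mul(k, Add(4, k))) (Function('D')(k) = Add(-3, Add(Mul(Add(k, 0), Add(k, 4)), k)) = Add(-3, Add(Mul(k, Add(4, k)), k)) = Add(-3, Add(k, Mul(k, Add(4, k)))) = Add(-3, k, Mul(k, Add(4, k))))
Add(35397, Function('m')(J, Function('D')(Function('o')(4, -2)))) = Add(35397, Mul(98, Add(-3, Pow(Mul(2, 4, Pow(Add(-1, -2, 4), -1)), 2), Mul(5, Mul(2, 4, Pow(Add(-1, -2, 4), -1)))))) = Add(35397, Mul(98, Add(-3, Pow(Mul(2, 4, Pow(1, -1)), 2), Mul(5, Mul(2, 4, Pow(1, -1)))))) = Add(35397, Mul(98, Add(-3, Pow(Mul(2, 4, 1), 2), Mul(5, Mul(2, 4, 1))))) = Add(35397, Mul(98, Add(-3, Pow(8, 2), Mul(5, 8)))) = Add(35397, Mul(98, Add(-3, 64, 40))) = Add(35397, Mul(98, 101)) = Add(35397, 9898) = 45295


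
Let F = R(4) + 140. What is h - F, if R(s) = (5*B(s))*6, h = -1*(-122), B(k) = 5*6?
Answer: -918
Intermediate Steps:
B(k) = 30
h = 122
R(s) = 900 (R(s) = (5*30)*6 = 150*6 = 900)
F = 1040 (F = 900 + 140 = 1040)
h - F = 122 - 1*1040 = 122 - 1040 = -918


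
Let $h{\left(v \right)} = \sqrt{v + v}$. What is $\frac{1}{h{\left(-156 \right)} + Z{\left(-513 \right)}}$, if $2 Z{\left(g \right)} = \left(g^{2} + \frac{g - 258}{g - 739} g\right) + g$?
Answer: $\frac{274146090552}{35959755283463171} - \frac{12540032 i \sqrt{78}}{107879265850389513} \approx 7.6237 \cdot 10^{-6} - 1.0266 \cdot 10^{-9} i$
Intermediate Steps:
$h{\left(v \right)} = \sqrt{2} \sqrt{v}$ ($h{\left(v \right)} = \sqrt{2 v} = \sqrt{2} \sqrt{v}$)
$Z{\left(g \right)} = \frac{g}{2} + \frac{g^{2}}{2} + \frac{g \left(-258 + g\right)}{2 \left(-739 + g\right)}$ ($Z{\left(g \right)} = \frac{\left(g^{2} + \frac{g - 258}{g - 739} g\right) + g}{2} = \frac{\left(g^{2} + \frac{-258 + g}{-739 + g} g\right) + g}{2} = \frac{\left(g^{2} + \frac{g \left(-258 + g\right)}{-739 + g}\right) + g}{2} = \frac{g + g^{2} + \frac{g \left(-258 + g\right)}{-739 + g}}{2} = \frac{g}{2} + \frac{g^{2}}{2} + \frac{g \left(-258 + g\right)}{2 \left(-739 + g\right)}$)
$\frac{1}{h{\left(-156 \right)} + Z{\left(-513 \right)}} = \frac{1}{\sqrt{2} \sqrt{-156} + \frac{1}{2} \left(-513\right) \frac{1}{-739 - 513} \left(-997 + \left(-513\right)^{2} - -378081\right)} = \frac{1}{\sqrt{2} \cdot 2 i \sqrt{39} + \frac{1}{2} \left(-513\right) \frac{1}{-1252} \left(-997 + 263169 + 378081\right)} = \frac{1}{2 i \sqrt{78} + \frac{1}{2} \left(-513\right) \left(- \frac{1}{1252}\right) 640253} = \frac{1}{2 i \sqrt{78} + \frac{328449789}{2504}} = \frac{1}{\frac{328449789}{2504} + 2 i \sqrt{78}}$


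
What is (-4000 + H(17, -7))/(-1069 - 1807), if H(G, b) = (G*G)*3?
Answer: 3133/2876 ≈ 1.0894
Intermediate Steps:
H(G, b) = 3*G**2 (H(G, b) = G**2*3 = 3*G**2)
(-4000 + H(17, -7))/(-1069 - 1807) = (-4000 + 3*17**2)/(-1069 - 1807) = (-4000 + 3*289)/(-2876) = (-4000 + 867)*(-1/2876) = -3133*(-1/2876) = 3133/2876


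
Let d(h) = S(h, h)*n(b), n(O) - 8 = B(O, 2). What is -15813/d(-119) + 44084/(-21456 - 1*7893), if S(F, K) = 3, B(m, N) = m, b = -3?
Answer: -154918999/146745 ≈ -1055.7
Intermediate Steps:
n(O) = 8 + O
d(h) = 15 (d(h) = 3*(8 - 3) = 3*5 = 15)
-15813/d(-119) + 44084/(-21456 - 1*7893) = -15813/15 + 44084/(-21456 - 1*7893) = -15813*1/15 + 44084/(-21456 - 7893) = -5271/5 + 44084/(-29349) = -5271/5 + 44084*(-1/29349) = -5271/5 - 44084/29349 = -154918999/146745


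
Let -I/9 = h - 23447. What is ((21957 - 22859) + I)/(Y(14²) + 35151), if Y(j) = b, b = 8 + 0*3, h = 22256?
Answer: 9817/35159 ≈ 0.27922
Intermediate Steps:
b = 8 (b = 8 + 0 = 8)
I = 10719 (I = -9*(22256 - 23447) = -9*(-1191) = 10719)
Y(j) = 8
((21957 - 22859) + I)/(Y(14²) + 35151) = ((21957 - 22859) + 10719)/(8 + 35151) = (-902 + 10719)/35159 = 9817*(1/35159) = 9817/35159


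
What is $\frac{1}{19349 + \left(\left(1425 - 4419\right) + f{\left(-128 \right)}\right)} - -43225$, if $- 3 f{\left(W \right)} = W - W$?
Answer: $\frac{706944876}{16355} \approx 43225.0$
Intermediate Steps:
$f{\left(W \right)} = 0$ ($f{\left(W \right)} = - \frac{W - W}{3} = \left(- \frac{1}{3}\right) 0 = 0$)
$\frac{1}{19349 + \left(\left(1425 - 4419\right) + f{\left(-128 \right)}\right)} - -43225 = \frac{1}{19349 + \left(\left(1425 - 4419\right) + 0\right)} - -43225 = \frac{1}{19349 + \left(\left(1425 - 4419\right) + 0\right)} + 43225 = \frac{1}{19349 + \left(-2994 + 0\right)} + 43225 = \frac{1}{19349 - 2994} + 43225 = \frac{1}{16355} + 43225 = \frac{706944876}{16355}$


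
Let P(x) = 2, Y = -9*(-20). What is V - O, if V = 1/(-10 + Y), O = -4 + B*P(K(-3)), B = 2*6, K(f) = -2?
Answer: -3399/170 ≈ -19.994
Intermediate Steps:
Y = 180
B = 12
O = 20 (O = -4 + 12*2 = -4 + 24 = 20)
V = 1/170 (V = 1/(-10 + 180) = 1/170 ≈ 0.0058824)
V - O = 1/170 - 1*20 = 1/170 - 20 = -3399/170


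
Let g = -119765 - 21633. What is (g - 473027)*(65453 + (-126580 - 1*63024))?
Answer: 76281478175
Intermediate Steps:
g = -141398
(g - 473027)*(65453 + (-126580 - 1*63024)) = (-141398 - 473027)*(65453 + (-126580 - 1*63024)) = -614425*(65453 + (-126580 - 63024)) = -614425*(65453 - 189604) = -614425*(-124151) = 76281478175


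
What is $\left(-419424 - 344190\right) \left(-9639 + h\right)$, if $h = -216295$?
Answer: $172526365476$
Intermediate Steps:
$\left(-419424 - 344190\right) \left(-9639 + h\right) = \left(-419424 - 344190\right) \left(-9639 - 216295\right) = \left(-763614\right) \left(-225934\right) = 172526365476$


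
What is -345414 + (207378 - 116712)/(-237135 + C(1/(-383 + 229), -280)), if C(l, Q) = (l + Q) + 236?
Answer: -4205485387434/12175189 ≈ -3.4541e+5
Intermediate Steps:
C(l, Q) = 236 + Q + l (C(l, Q) = (Q + l) + 236 = 236 + Q + l)
-345414 + (207378 - 116712)/(-237135 + C(1/(-383 + 229), -280)) = -345414 + (207378 - 116712)/(-237135 + (236 - 280 + 1/(-383 + 229))) = -345414 + 90666/(-237135 + (236 - 280 + 1/(-154))) = -345414 + 90666/(-237135 + (236 - 280 - 1/154)) = -345414 + 90666/(-237135 - 6777/154) = -345414 + 90666/(-36525567/154) = -345414 + 90666*(-154/36525567) = -345414 - 4654188/12175189 = -4205485387434/12175189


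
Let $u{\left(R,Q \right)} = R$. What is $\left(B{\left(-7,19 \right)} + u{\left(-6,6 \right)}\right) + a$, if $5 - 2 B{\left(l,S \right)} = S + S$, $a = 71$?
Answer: $\frac{97}{2} \approx 48.5$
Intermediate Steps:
$B{\left(l,S \right)} = \frac{5}{2} - S$ ($B{\left(l,S \right)} = \frac{5}{2} - \frac{S + S}{2} = \frac{5}{2} - \frac{2 S}{2} = \frac{5}{2} - S$)
$\left(B{\left(-7,19 \right)} + u{\left(-6,6 \right)}\right) + a = \left(\left(\frac{5}{2} - 19\right) - 6\right) + 71 = \left(- \frac{33}{2} - 6\right) + 71 = - \frac{45}{2} + 71 = \frac{97}{2}$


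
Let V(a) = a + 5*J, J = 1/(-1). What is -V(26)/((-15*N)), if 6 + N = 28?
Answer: 7/110 ≈ 0.063636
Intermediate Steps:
J = -1
V(a) = -5 + a (V(a) = a + 5*(-1) = a - 5 = -5 + a)
N = 22 (N = -6 + 28 = 22)
-V(26)/((-15*N)) = -(-5 + 26)/((-15*22)) = -21/(-330) = -21*(-1)/330 = -1*(-7/110) = 7/110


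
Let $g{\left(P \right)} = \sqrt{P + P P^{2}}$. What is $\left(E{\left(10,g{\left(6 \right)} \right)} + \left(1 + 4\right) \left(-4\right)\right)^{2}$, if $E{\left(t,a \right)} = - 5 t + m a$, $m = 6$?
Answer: $12892 - 840 \sqrt{222} \approx 376.28$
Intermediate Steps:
$g{\left(P \right)} = \sqrt{P + P^{3}}$
$E{\left(t,a \right)} = - 5 t + 6 a$
$\left(E{\left(10,g{\left(6 \right)} \right)} + \left(1 + 4\right) \left(-4\right)\right)^{2} = \left(\left(\left(-5\right) 10 + 6 \sqrt{6 + 6^{3}}\right) + \left(1 + 4\right) \left(-4\right)\right)^{2} = \left(\left(-50 + 6 \sqrt{6 + 216}\right) + 5 \left(-4\right)\right)^{2} = \left(\left(-50 + 6 \sqrt{222}\right) - 20\right)^{2} = \left(-70 + 6 \sqrt{222}\right)^{2}$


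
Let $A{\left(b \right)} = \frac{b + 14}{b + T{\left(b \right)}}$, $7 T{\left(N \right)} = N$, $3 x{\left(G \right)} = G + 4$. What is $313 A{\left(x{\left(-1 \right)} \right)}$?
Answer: $\frac{32865}{8} \approx 4108.1$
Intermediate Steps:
$x{\left(G \right)} = \frac{4}{3} + \frac{G}{3}$ ($x{\left(G \right)} = \frac{G + 4}{3} = \frac{4 + G}{3} = \frac{4}{3} + \frac{G}{3}$)
$T{\left(N \right)} = \frac{N}{7}$
$A{\left(b \right)} = \frac{7 \left(14 + b\right)}{8 b}$ ($A{\left(b \right)} = \frac{b + 14}{b + \frac{b}{7}} = \frac{14 + b}{\frac{8}{7} b} = \left(14 + b\right) \frac{7}{8 b} = \frac{7 \left(14 + b\right)}{8 b}$)
$313 A{\left(x{\left(-1 \right)} \right)} = 313 \frac{7 \left(14 + \left(\frac{4}{3} + \frac{1}{3} \left(-1\right)\right)\right)}{8 \left(\frac{4}{3} + \frac{1}{3} \left(-1\right)\right)} = 313 \frac{7 \left(14 + \left(\frac{4}{3} - \frac{1}{3}\right)\right)}{8 \left(\frac{4}{3} - \frac{1}{3}\right)} = 313 \frac{7 \left(14 + 1\right)}{8 \cdot 1} = 313 \cdot \frac{7}{8} \cdot 1 \cdot 15 = 313 \cdot \frac{105}{8} = \frac{32865}{8}$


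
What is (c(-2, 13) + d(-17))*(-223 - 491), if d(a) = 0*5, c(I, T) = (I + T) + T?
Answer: -17136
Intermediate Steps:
c(I, T) = I + 2*T
d(a) = 0
(c(-2, 13) + d(-17))*(-223 - 491) = ((-2 + 2*13) + 0)*(-223 - 491) = ((-2 + 26) + 0)*(-714) = (24 + 0)*(-714) = 24*(-714) = -17136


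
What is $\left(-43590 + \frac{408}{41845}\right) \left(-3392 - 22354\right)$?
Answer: $\frac{46961299813932}{41845} \approx 1.1223 \cdot 10^{9}$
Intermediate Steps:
$\left(-43590 + \frac{408}{41845}\right) \left(-3392 - 22354\right) = \left(-43590 + 408 \cdot \frac{1}{41845}\right) \left(-25746\right) = \left(-43590 + \frac{408}{41845}\right) \left(-25746\right) = \left(- \frac{1824023142}{41845}\right) \left(-25746\right) = \frac{46961299813932}{41845}$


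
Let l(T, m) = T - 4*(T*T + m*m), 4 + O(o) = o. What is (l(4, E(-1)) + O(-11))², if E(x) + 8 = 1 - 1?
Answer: 109561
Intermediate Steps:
O(o) = -4 + o
E(x) = -8 (E(x) = -8 + (1 - 1) = -8 + 0 = -8)
l(T, m) = T - 4*T² - 4*m² (l(T, m) = T - 4*(T² + m²) = T + (-4*T² - 4*m²) = T - 4*T² - 4*m²)
(l(4, E(-1)) + O(-11))² = ((4 - 4*4² - 4*(-8)²) + (-4 - 11))² = ((4 - 4*16 - 4*64) - 15)² = ((4 - 64 - 256) - 15)² = (-316 - 15)² = (-331)² = 109561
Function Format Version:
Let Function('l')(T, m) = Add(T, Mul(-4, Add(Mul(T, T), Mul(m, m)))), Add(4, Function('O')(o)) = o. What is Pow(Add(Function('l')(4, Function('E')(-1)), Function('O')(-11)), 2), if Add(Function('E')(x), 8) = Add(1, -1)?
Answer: 109561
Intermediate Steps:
Function('O')(o) = Add(-4, o)
Function('E')(x) = -8 (Function('E')(x) = Add(-8, Add(1, -1)) = Add(-8, 0) = -8)
Function('l')(T, m) = Add(T, Mul(-4, Pow(T, 2)), Mul(-4, Pow(m, 2))) (Function('l')(T, m) = Add(T, Mul(-4, Add(Pow(T, 2), Pow(m, 2)))) = Add(T, Add(Mul(-4, Pow(T, 2)), Mul(-4, Pow(m, 2)))) = Add(T, Mul(-4, Pow(T, 2)), Mul(-4, Pow(m, 2))))
Pow(Add(Function('l')(4, Function('E')(-1)), Function('O')(-11)), 2) = Pow(Add(Add(4, Mul(-4, Pow(4, 2)), Mul(-4, Pow(-8, 2))), Add(-4, -11)), 2) = Pow(Add(Add(4, Mul(-4, 16), Mul(-4, 64)), -15), 2) = Pow(Add(Add(4, -64, -256), -15), 2) = Pow(Add(-316, -15), 2) = Pow(-331, 2) = 109561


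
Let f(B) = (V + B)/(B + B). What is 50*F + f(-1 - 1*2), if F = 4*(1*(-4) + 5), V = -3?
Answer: 201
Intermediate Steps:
f(B) = (-3 + B)/(2*B) (f(B) = (-3 + B)/(B + B) = (-3 + B)/((2*B)) = (-3 + B)*(1/(2*B)) = (-3 + B)/(2*B))
F = 4 (F = 4*(-4 + 5) = 4*1 = 4)
50*F + f(-1 - 1*2) = 50*4 + (-3 + (-1 - 1*2))/(2*(-1 - 1*2)) = 200 + (-3 + (-1 - 2))/(2*(-1 - 2)) = 200 + (½)*(-3 - 3)/(-3) = 200 + (½)*(-⅓)*(-6) = 200 + 1 = 201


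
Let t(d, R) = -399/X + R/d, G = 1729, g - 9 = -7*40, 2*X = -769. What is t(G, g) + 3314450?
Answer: 4406897205793/1329601 ≈ 3.3145e+6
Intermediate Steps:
X = -769/2 (X = (½)*(-769) = -769/2 ≈ -384.50)
g = -271 (g = 9 - 7*40 = 9 - 280 = -271)
t(d, R) = 798/769 + R/d (t(d, R) = -399/(-769/2) + R/d = -399*(-2/769) + R/d = 798/769 + R/d)
t(G, g) + 3314450 = (798/769 - 271/1729) + 3314450 = 1171343/1329601 + 3314450 = 4406897205793/1329601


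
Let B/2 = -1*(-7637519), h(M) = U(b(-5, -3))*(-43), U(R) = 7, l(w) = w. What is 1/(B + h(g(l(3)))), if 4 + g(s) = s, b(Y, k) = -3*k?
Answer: 1/15274737 ≈ 6.5468e-8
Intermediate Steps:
g(s) = -4 + s
h(M) = -301 (h(M) = 7*(-43) = -301)
B = 15275038 (B = 2*(-1*(-7637519)) = 2*7637519 = 15275038)
1/(B + h(g(l(3)))) = 1/(15275038 - 301) = 1/15274737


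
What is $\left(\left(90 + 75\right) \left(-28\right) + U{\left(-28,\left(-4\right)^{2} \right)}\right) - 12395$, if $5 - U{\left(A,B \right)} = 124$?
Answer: $-17134$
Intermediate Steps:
$U{\left(A,B \right)} = -119$ ($U{\left(A,B \right)} = 5 - 124 = -119$)
$\left(\left(90 + 75\right) \left(-28\right) + U{\left(-28,\left(-4\right)^{2} \right)}\right) - 12395 = \left(\left(90 + 75\right) \left(-28\right) - 119\right) - 12395 = \left(165 \left(-28\right) - 119\right) - 12395 = \left(-4620 - 119\right) - 12395 = -4739 - 12395 = -17134$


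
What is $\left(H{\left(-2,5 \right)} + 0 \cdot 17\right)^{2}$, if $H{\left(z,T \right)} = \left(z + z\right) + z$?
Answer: $36$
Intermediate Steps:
$H{\left(z,T \right)} = 3 z$ ($H{\left(z,T \right)} = 2 z + z = 3 z$)
$\left(H{\left(-2,5 \right)} + 0 \cdot 17\right)^{2} = \left(3 \left(-2\right) + 0 \cdot 17\right)^{2} = \left(-6 + 0\right)^{2} = \left(-6\right)^{2} = 36$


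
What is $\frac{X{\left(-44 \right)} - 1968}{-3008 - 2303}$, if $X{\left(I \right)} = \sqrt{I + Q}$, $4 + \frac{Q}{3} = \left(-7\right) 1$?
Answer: $\frac{1968}{5311} - \frac{i \sqrt{77}}{5311} \approx 0.37055 - 0.0016522 i$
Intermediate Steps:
$Q = -33$ ($Q = -12 + 3 \left(\left(-7\right) 1\right) = -12 + 3 \left(-7\right) = -12 - 21 = -33$)
$X{\left(I \right)} = \sqrt{-33 + I}$ ($X{\left(I \right)} = \sqrt{I - 33} = \sqrt{-33 + I}$)
$\frac{X{\left(-44 \right)} - 1968}{-3008 - 2303} = \frac{\sqrt{-33 - 44} - 1968}{-3008 - 2303} = \frac{\sqrt{-77} - 1968}{-5311} = \left(i \sqrt{77} - 1968\right) \left(- \frac{1}{5311}\right) = \left(-1968 + i \sqrt{77}\right) \left(- \frac{1}{5311}\right) = \frac{1968}{5311} - \frac{i \sqrt{77}}{5311}$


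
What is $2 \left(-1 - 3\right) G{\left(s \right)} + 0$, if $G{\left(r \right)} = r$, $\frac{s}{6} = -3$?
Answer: $144$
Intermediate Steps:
$s = -18$ ($s = 6 \left(-3\right) = -18$)
$2 \left(-1 - 3\right) G{\left(s \right)} + 0 = 2 \left(-1 - 3\right) \left(-18\right) + 0 = 2 \left(-4\right) \left(-18\right) + 0 = \left(-8\right) \left(-18\right) + 0 = 144 + 0 = 144$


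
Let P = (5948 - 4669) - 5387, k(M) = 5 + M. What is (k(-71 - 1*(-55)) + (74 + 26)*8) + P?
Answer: -3319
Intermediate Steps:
P = -4108 (P = 1279 - 5387 = -4108)
(k(-71 - 1*(-55)) + (74 + 26)*8) + P = ((5 + (-71 - 1*(-55))) + (74 + 26)*8) - 4108 = ((5 + (-71 + 55)) + 100*8) - 4108 = ((5 - 16) + 800) - 4108 = (-11 + 800) - 4108 = 789 - 4108 = -3319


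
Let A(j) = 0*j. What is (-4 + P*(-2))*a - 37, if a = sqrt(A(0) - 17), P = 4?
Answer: -37 - 12*I*sqrt(17) ≈ -37.0 - 49.477*I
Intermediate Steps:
A(j) = 0
a = I*sqrt(17) (a = sqrt(0 - 17) = sqrt(-17) = I*sqrt(17) ≈ 4.1231*I)
(-4 + P*(-2))*a - 37 = (-4 + 4*(-2))*(I*sqrt(17)) - 37 = (-4 - 8)*(I*sqrt(17)) - 37 = -12*I*sqrt(17) - 37 = -37 - 12*I*sqrt(17)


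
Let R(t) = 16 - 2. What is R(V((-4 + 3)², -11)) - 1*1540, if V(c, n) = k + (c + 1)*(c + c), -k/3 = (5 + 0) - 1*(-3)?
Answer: -1526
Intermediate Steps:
k = -24 (k = -3*((5 + 0) - 1*(-3)) = -3*(5 + 3) = -3*8 = -24)
V(c, n) = -24 + 2*c*(1 + c) (V(c, n) = -24 + (c + 1)*(c + c) = -24 + (1 + c)*(2*c) = -24 + 2*c*(1 + c))
R(t) = 14
R(V((-4 + 3)², -11)) - 1*1540 = 14 - 1*1540 = 14 - 1540 = -1526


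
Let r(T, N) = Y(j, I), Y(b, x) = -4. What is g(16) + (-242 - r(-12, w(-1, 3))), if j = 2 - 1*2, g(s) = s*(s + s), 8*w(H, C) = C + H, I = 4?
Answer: 274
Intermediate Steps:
w(H, C) = C/8 + H/8 (w(H, C) = (C + H)/8 = C/8 + H/8)
g(s) = 2*s² (g(s) = s*(2*s) = 2*s²)
j = 0 (j = 2 - 2 = 0)
r(T, N) = -4
g(16) + (-242 - r(-12, w(-1, 3))) = 2*16² + (-242 - 1*(-4)) = 2*256 + (-242 + 4) = 512 - 238 = 274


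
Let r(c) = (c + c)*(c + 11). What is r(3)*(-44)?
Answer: -3696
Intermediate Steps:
r(c) = 2*c*(11 + c) (r(c) = (2*c)*(11 + c) = 2*c*(11 + c))
r(3)*(-44) = (2*3*(11 + 3))*(-44) = (2*3*14)*(-44) = 84*(-44) = -3696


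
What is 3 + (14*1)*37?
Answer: 521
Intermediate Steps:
3 + (14*1)*37 = 3 + 14*37 = 3 + 518 = 521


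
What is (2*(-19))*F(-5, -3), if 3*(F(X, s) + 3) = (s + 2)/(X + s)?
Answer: 1349/12 ≈ 112.42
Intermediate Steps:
F(X, s) = -3 + (2 + s)/(3*(X + s)) (F(X, s) = -3 + ((s + 2)/(X + s))/3 = -3 + ((2 + s)/(X + s))/3 = -3 + (2 + s)/(3*(X + s)))
(2*(-19))*F(-5, -3) = (2*(-19))*((2 - 9*(-5) - 8*(-3))/(3*(-5 - 3))) = -38*(2 + 45 + 24)/(3*(-8)) = -38*(-1)*71/(3*8) = -38*(-71/24) = 1349/12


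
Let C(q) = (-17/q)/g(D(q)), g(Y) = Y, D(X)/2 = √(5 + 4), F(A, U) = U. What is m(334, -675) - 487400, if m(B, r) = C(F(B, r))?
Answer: -1973969983/4050 ≈ -4.8740e+5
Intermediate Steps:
D(X) = 6 (D(X) = 2*√(5 + 4) = 2*√9 = 2*3 = 6)
C(q) = -17/(6*q) (C(q) = -17/q/6 = -17/q*(⅙) = -17/(6*q))
m(B, r) = -17/(6*r)
m(334, -675) - 487400 = -17/6/(-675) - 487400 = -17/6*(-1/675) - 487400 = 17/4050 - 487400 = -1973969983/4050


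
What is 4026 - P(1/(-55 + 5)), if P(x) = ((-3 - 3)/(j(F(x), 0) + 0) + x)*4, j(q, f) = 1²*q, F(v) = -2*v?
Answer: 115652/25 ≈ 4626.1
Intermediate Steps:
j(q, f) = q (j(q, f) = 1*q = q)
P(x) = 4*x + 12/x (P(x) = ((-3 - 3)/(-2*x + 0) + x)*4 = (-6*(-1/(2*x)) + x)*4 = (-(-3)/x + x)*4 = (3/x + x)*4 = (x + 3/x)*4 = 4*x + 12/x)
4026 - P(1/(-55 + 5)) = 4026 - (4/(-55 + 5) + 12/(1/(-55 + 5))) = 4026 - (4/(-50) + 12/(1/(-50))) = 4026 - (4*(-1/50) + 12/(-1/50)) = 4026 - (-2/25 + 12*(-50)) = 4026 - (-2/25 - 600) = 4026 - 1*(-15002/25) = 4026 + 15002/25 = 115652/25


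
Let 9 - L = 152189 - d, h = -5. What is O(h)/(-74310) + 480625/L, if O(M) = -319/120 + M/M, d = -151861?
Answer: -1428589581947/903731468400 ≈ -1.5808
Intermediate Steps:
L = -304041 (L = 9 - (152189 - 1*(-151861)) = 9 - (152189 + 151861) = 9 - 1*304050 = 9 - 304050 = -304041)
O(M) = -199/120 (O(M) = -319*1/120 + 1 = -319/120 + 1 = -199/120)
O(h)/(-74310) + 480625/L = -199/120/(-74310) + 480625/(-304041) = -199/120*(-1/74310) + 480625*(-1/304041) = 199/8917200 - 480625/304041 = -1428589581947/903731468400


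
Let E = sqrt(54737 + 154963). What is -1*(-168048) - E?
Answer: 168048 - 30*sqrt(233) ≈ 1.6759e+5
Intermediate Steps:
E = 30*sqrt(233) (E = sqrt(209700) = 30*sqrt(233) ≈ 457.93)
-1*(-168048) - E = -1*(-168048) - 30*sqrt(233) = 168048 - 30*sqrt(233)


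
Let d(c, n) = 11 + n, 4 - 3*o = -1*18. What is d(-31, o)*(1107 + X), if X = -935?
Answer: 9460/3 ≈ 3153.3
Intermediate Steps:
o = 22/3 (o = 4/3 - (-1)*18/3 = 4/3 - 1/3*(-18) = 4/3 + 6 = 22/3 ≈ 7.3333)
d(-31, o)*(1107 + X) = (11 + 22/3)*(1107 - 935) = (55/3)*172 = 9460/3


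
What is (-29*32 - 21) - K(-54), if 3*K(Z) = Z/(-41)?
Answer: -38927/41 ≈ -949.44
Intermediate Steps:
K(Z) = -Z/123 (K(Z) = (Z/(-41))/3 = (Z*(-1/41))/3 = (-Z/41)/3 = -Z/123)
(-29*32 - 21) - K(-54) = (-29*32 - 21) - (-1)*(-54)/123 = (-928 - 21) - 1*18/41 = -949 - 18/41 = -38927/41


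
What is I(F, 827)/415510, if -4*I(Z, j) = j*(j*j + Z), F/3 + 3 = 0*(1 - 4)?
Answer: -14140046/41551 ≈ -340.31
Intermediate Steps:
F = -9 (F = -9 + 3*(0*(1 - 4)) = -9 + 3*(0*(-3)) = -9 + 3*0 = -9 + 0 = -9)
I(Z, j) = -j*(Z + j**2)/4 (I(Z, j) = -j*(j*j + Z)/4 = -j*(j**2 + Z)/4 = -j*(Z + j**2)/4)
I(F, 827)/415510 = -1/4*827*(-9 + 827**2)/415510 = -1/4*827*(-9 + 683929)*(1/415510) = -1/4*827*683920*(1/415510) = -141400460*1/415510 = -14140046/41551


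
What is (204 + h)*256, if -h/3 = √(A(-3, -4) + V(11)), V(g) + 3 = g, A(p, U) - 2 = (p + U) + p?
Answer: 52224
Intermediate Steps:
A(p, U) = 2 + U + 2*p (A(p, U) = 2 + ((p + U) + p) = 2 + ((U + p) + p) = 2 + (U + 2*p) = 2 + U + 2*p)
V(g) = -3 + g
h = 0 (h = -3*√((2 - 4 + 2*(-3)) + (-3 + 11)) = -3*√((2 - 4 - 6) + 8) = -3*√(-8 + 8) = -3*√0 = -3*0 = 0)
(204 + h)*256 = (204 + 0)*256 = 204*256 = 52224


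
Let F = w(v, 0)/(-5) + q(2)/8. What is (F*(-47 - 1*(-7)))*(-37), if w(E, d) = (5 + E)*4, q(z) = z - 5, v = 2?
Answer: -8843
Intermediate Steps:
q(z) = -5 + z
w(E, d) = 20 + 4*E
F = -239/40 (F = (20 + 4*2)/(-5) + (-5 + 2)/8 = (20 + 8)*(-⅕) - 3*⅛ = 28*(-⅕) - 3/8 = -28/5 - 3/8 = -239/40 ≈ -5.9750)
(F*(-47 - 1*(-7)))*(-37) = -239*(-47 - 1*(-7))/40*(-37) = -239*(-47 + 7)/40*(-37) = -239/40*(-40)*(-37) = 239*(-37) = -8843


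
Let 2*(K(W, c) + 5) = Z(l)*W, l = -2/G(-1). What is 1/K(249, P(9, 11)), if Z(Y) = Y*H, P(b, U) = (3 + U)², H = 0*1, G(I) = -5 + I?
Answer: -⅕ ≈ -0.20000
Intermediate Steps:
H = 0
l = ⅓ (l = -2/(-5 - 1) = -2/(-6) = -2*(-⅙) = ⅓ ≈ 0.33333)
Z(Y) = 0 (Z(Y) = Y*0 = 0)
K(W, c) = -5 (K(W, c) = -5 + (0*W)/2 = -5 + (½)*0 = -5 + 0 = -5)
1/K(249, P(9, 11)) = 1/(-5) = -⅕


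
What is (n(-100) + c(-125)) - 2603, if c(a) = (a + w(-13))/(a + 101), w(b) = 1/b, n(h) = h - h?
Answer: -135085/52 ≈ -2597.8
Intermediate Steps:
n(h) = 0
c(a) = (-1/13 + a)/(101 + a) (c(a) = (a + 1/(-13))/(a + 101) = (a - 1/13)/(101 + a) = (-1/13 + a)/(101 + a))
(n(-100) + c(-125)) - 2603 = (0 + (-1/13 - 125)/(101 - 125)) - 2603 = (0 - 1626/13/(-24)) - 2603 = (0 - 1/24*(-1626/13)) - 2603 = (0 + 271/52) - 2603 = 271/52 - 2603 = -135085/52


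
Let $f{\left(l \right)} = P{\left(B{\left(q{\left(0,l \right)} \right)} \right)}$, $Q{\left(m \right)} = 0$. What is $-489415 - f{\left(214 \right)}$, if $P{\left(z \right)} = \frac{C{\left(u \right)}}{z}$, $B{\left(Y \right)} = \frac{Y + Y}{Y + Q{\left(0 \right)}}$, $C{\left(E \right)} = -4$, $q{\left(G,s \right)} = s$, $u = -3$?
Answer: $-489413$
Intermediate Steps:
$B{\left(Y \right)} = 2$ ($B{\left(Y \right)} = \frac{Y + Y}{Y + 0} = \frac{2 Y}{Y} = 2$)
$P{\left(z \right)} = - \frac{4}{z}$
$f{\left(l \right)} = -2$ ($f{\left(l \right)} = - \frac{4}{2} = \left(-4\right) \frac{1}{2} = -2$)
$-489415 - f{\left(214 \right)} = -489415 - -2 = -489415 + 2 = -489413$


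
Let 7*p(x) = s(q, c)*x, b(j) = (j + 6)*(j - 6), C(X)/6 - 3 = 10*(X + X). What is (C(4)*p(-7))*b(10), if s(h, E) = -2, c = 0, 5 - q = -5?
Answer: 63744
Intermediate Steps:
q = 10 (q = 5 - 1*(-5) = 5 + 5 = 10)
C(X) = 18 + 120*X (C(X) = 18 + 6*(10*(X + X)) = 18 + 6*(10*(2*X)) = 18 + 6*(20*X) = 18 + 120*X)
b(j) = (-6 + j)*(6 + j) (b(j) = (6 + j)*(-6 + j) = (-6 + j)*(6 + j))
p(x) = -2*x/7 (p(x) = (-2*x)/7 = -2*x/7)
(C(4)*p(-7))*b(10) = ((18 + 120*4)*(-2/7*(-7)))*(-36 + 10**2) = ((18 + 480)*2)*(-36 + 100) = (498*2)*64 = 996*64 = 63744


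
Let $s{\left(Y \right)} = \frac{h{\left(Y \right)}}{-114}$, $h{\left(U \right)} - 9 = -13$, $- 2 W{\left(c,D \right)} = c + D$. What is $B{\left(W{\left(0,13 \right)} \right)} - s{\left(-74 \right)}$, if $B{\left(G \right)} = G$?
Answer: $- \frac{745}{114} \approx -6.5351$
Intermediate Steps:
$W{\left(c,D \right)} = - \frac{D}{2} - \frac{c}{2}$ ($W{\left(c,D \right)} = - \frac{c + D}{2} = - \frac{D + c}{2} = - \frac{D}{2} - \frac{c}{2}$)
$h{\left(U \right)} = -4$ ($h{\left(U \right)} = 9 - 13 = -4$)
$s{\left(Y \right)} = \frac{2}{57}$ ($s{\left(Y \right)} = - \frac{4}{-114} = \left(-4\right) \left(- \frac{1}{114}\right) = \frac{2}{57}$)
$B{\left(W{\left(0,13 \right)} \right)} - s{\left(-74 \right)} = \left(\left(- \frac{1}{2}\right) 13 - 0\right) - \frac{2}{57} = \left(- \frac{13}{2} + 0\right) - \frac{2}{57} = - \frac{13}{2} - \frac{2}{57} = - \frac{745}{114}$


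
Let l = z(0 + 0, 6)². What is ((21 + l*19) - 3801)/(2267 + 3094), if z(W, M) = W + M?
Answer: -1032/1787 ≈ -0.57750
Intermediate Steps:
z(W, M) = M + W
l = 36 (l = (6 + (0 + 0))² = (6 + 0)² = 6² = 36)
((21 + l*19) - 3801)/(2267 + 3094) = ((21 + 36*19) - 3801)/(2267 + 3094) = ((21 + 684) - 3801)/5361 = (705 - 3801)*(1/5361) = -3096*1/5361 = -1032/1787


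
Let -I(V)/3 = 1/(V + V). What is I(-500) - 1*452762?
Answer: -452761997/1000 ≈ -4.5276e+5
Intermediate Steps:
I(V) = -3/(2*V) (I(V) = -3/(V + V) = -3*1/(2*V) = -3/(2*V))
I(-500) - 1*452762 = -3/2/(-500) - 1*452762 = -3/2*(-1/500) - 452762 = 3/1000 - 452762 = -452761997/1000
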